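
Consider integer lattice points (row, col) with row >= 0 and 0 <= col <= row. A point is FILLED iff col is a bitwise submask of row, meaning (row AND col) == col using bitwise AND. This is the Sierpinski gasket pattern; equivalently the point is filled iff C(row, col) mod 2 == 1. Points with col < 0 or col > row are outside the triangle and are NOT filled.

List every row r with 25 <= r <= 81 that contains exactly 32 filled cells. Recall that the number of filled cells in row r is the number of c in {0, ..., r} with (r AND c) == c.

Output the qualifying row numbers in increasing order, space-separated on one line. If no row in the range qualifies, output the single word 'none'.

Row r has 2^popcount(r) filled cells, so we need popcount(r) = log2(32) = 5.
Scan r = 25..81 and keep those with exactly 5 one-bits:
r=25=11001 popcount=3 -> skip
r=26=11010 popcount=3 -> skip
r=27=11011 popcount=4 -> skip
r=28=11100 popcount=3 -> skip
r=29=11101 popcount=4 -> skip
r=30=11110 popcount=4 -> skip
r=31=11111 popcount=5 -> KEEP
r=32=100000 popcount=1 -> skip
r=33=100001 popcount=2 -> skip
r=34=100010 popcount=2 -> skip
r=35=100011 popcount=3 -> skip
r=36=100100 popcount=2 -> skip
r=37=100101 popcount=3 -> skip
r=38=100110 popcount=3 -> skip
r=39=100111 popcount=4 -> skip
r=40=101000 popcount=2 -> skip
r=41=101001 popcount=3 -> skip
r=42=101010 popcount=3 -> skip
r=43=101011 popcount=4 -> skip
r=44=101100 popcount=3 -> skip
r=45=101101 popcount=4 -> skip
r=46=101110 popcount=4 -> skip
r=47=101111 popcount=5 -> KEEP
r=48=110000 popcount=2 -> skip
r=49=110001 popcount=3 -> skip
r=50=110010 popcount=3 -> skip
r=51=110011 popcount=4 -> skip
r=52=110100 popcount=3 -> skip
r=53=110101 popcount=4 -> skip
r=54=110110 popcount=4 -> skip
r=55=110111 popcount=5 -> KEEP
r=56=111000 popcount=3 -> skip
r=57=111001 popcount=4 -> skip
r=58=111010 popcount=4 -> skip
r=59=111011 popcount=5 -> KEEP
r=60=111100 popcount=4 -> skip
r=61=111101 popcount=5 -> KEEP
r=62=111110 popcount=5 -> KEEP
r=63=111111 popcount=6 -> skip
r=64=1000000 popcount=1 -> skip
r=65=1000001 popcount=2 -> skip
r=66=1000010 popcount=2 -> skip
r=67=1000011 popcount=3 -> skip
r=68=1000100 popcount=2 -> skip
r=69=1000101 popcount=3 -> skip
r=70=1000110 popcount=3 -> skip
r=71=1000111 popcount=4 -> skip
r=72=1001000 popcount=2 -> skip
r=73=1001001 popcount=3 -> skip
r=74=1001010 popcount=3 -> skip
r=75=1001011 popcount=4 -> skip
r=76=1001100 popcount=3 -> skip
r=77=1001101 popcount=4 -> skip
r=78=1001110 popcount=4 -> skip
r=79=1001111 popcount=5 -> KEEP
r=80=1010000 popcount=2 -> skip
r=81=1010001 popcount=3 -> skip
Kept rows: 31 47 55 59 61 62 79

Answer: 31 47 55 59 61 62 79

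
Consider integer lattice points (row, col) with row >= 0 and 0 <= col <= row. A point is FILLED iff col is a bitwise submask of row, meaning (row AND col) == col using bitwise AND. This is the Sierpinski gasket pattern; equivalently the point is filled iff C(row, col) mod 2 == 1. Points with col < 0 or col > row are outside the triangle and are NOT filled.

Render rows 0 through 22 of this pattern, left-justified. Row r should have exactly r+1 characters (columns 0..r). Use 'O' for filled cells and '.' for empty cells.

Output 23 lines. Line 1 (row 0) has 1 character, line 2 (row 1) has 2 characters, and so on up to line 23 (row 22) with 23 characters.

r0=0: O
r1=1: OO
r2=10: O.O
r3=11: OOOO
r4=100: O...O
r5=101: OO..OO
r6=110: O.O.O.O
r7=111: OOOOOOOO
r8=1000: O.......O
r9=1001: OO......OO
r10=1010: O.O.....O.O
r11=1011: OOOO....OOOO
r12=1100: O...O...O...O
r13=1101: OO..OO..OO..OO
r14=1110: O.O.O.O.O.O.O.O
r15=1111: OOOOOOOOOOOOOOOO
r16=10000: O...............O
r17=10001: OO..............OO
r18=10010: O.O.............O.O
r19=10011: OOOO............OOOO
r20=10100: O...O...........O...O
r21=10101: OO..OO..........OO..OO
r22=10110: O.O.O.O.........O.O.O.O

Answer: O
OO
O.O
OOOO
O...O
OO..OO
O.O.O.O
OOOOOOOO
O.......O
OO......OO
O.O.....O.O
OOOO....OOOO
O...O...O...O
OO..OO..OO..OO
O.O.O.O.O.O.O.O
OOOOOOOOOOOOOOOO
O...............O
OO..............OO
O.O.............O.O
OOOO............OOOO
O...O...........O...O
OO..OO..........OO..OO
O.O.O.O.........O.O.O.O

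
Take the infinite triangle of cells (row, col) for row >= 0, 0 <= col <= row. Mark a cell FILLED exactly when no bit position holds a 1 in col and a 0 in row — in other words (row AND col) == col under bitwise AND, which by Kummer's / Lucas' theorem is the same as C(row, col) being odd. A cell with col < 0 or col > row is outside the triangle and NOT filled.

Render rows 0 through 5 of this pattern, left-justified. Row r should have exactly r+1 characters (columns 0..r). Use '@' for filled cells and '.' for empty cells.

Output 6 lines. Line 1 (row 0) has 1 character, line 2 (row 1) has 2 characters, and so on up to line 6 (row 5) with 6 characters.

Answer: @
@@
@.@
@@@@
@...@
@@..@@

Derivation:
r0=0: @
r1=1: @@
r2=10: @.@
r3=11: @@@@
r4=100: @...@
r5=101: @@..@@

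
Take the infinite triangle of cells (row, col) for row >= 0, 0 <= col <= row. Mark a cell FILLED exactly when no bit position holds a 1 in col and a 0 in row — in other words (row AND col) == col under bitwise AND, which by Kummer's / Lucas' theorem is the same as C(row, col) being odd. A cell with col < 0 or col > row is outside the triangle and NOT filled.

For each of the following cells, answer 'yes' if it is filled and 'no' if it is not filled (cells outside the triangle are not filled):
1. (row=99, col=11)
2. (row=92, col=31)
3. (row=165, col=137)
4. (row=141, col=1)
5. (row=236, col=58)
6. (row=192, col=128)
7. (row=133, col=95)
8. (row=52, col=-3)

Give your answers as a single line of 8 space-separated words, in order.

(99,11): row=0b1100011, col=0b1011, row AND col = 0b11 = 3; 3 != 11 -> empty
(92,31): row=0b1011100, col=0b11111, row AND col = 0b11100 = 28; 28 != 31 -> empty
(165,137): row=0b10100101, col=0b10001001, row AND col = 0b10000001 = 129; 129 != 137 -> empty
(141,1): row=0b10001101, col=0b1, row AND col = 0b1 = 1; 1 == 1 -> filled
(236,58): row=0b11101100, col=0b111010, row AND col = 0b101000 = 40; 40 != 58 -> empty
(192,128): row=0b11000000, col=0b10000000, row AND col = 0b10000000 = 128; 128 == 128 -> filled
(133,95): row=0b10000101, col=0b1011111, row AND col = 0b101 = 5; 5 != 95 -> empty
(52,-3): col outside [0, 52] -> not filled

Answer: no no no yes no yes no no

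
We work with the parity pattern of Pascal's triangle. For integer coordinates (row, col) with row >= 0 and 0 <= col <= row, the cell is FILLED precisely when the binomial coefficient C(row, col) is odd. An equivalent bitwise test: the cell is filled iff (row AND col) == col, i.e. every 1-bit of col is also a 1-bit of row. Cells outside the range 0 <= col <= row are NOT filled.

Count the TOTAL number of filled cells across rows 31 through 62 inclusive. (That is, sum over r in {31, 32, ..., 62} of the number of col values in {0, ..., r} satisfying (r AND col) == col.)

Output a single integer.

r31=11111 pc5: +32 =32
r32=100000 pc1: +2 =34
r33=100001 pc2: +4 =38
r34=100010 pc2: +4 =42
r35=100011 pc3: +8 =50
r36=100100 pc2: +4 =54
r37=100101 pc3: +8 =62
r38=100110 pc3: +8 =70
r39=100111 pc4: +16 =86
r40=101000 pc2: +4 =90
r41=101001 pc3: +8 =98
r42=101010 pc3: +8 =106
r43=101011 pc4: +16 =122
r44=101100 pc3: +8 =130
r45=101101 pc4: +16 =146
r46=101110 pc4: +16 =162
r47=101111 pc5: +32 =194
r48=110000 pc2: +4 =198
r49=110001 pc3: +8 =206
r50=110010 pc3: +8 =214
r51=110011 pc4: +16 =230
r52=110100 pc3: +8 =238
r53=110101 pc4: +16 =254
r54=110110 pc4: +16 =270
r55=110111 pc5: +32 =302
r56=111000 pc3: +8 =310
r57=111001 pc4: +16 =326
r58=111010 pc4: +16 =342
r59=111011 pc5: +32 =374
r60=111100 pc4: +16 =390
r61=111101 pc5: +32 =422
r62=111110 pc5: +32 =454

Answer: 454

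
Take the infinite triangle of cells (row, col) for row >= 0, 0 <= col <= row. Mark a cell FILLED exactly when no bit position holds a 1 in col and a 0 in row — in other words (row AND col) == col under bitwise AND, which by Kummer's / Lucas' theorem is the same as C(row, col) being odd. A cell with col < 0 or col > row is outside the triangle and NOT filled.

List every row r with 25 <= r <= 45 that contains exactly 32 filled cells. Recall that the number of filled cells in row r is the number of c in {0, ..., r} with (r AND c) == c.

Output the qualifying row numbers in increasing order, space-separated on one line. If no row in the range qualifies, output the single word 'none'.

Row r has 2^popcount(r) filled cells, so we need popcount(r) = log2(32) = 5.
Scan r = 25..45 and keep those with exactly 5 one-bits:
r=25=11001 popcount=3 -> skip
r=26=11010 popcount=3 -> skip
r=27=11011 popcount=4 -> skip
r=28=11100 popcount=3 -> skip
r=29=11101 popcount=4 -> skip
r=30=11110 popcount=4 -> skip
r=31=11111 popcount=5 -> KEEP
r=32=100000 popcount=1 -> skip
r=33=100001 popcount=2 -> skip
r=34=100010 popcount=2 -> skip
r=35=100011 popcount=3 -> skip
r=36=100100 popcount=2 -> skip
r=37=100101 popcount=3 -> skip
r=38=100110 popcount=3 -> skip
r=39=100111 popcount=4 -> skip
r=40=101000 popcount=2 -> skip
r=41=101001 popcount=3 -> skip
r=42=101010 popcount=3 -> skip
r=43=101011 popcount=4 -> skip
r=44=101100 popcount=3 -> skip
r=45=101101 popcount=4 -> skip
Kept rows: 31

Answer: 31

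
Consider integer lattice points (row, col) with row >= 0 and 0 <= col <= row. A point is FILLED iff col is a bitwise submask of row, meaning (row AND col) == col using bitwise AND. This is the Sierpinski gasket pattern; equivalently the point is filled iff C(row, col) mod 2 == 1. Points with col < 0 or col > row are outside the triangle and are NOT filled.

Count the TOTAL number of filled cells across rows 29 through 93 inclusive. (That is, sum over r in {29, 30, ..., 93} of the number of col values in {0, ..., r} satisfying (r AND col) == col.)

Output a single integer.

Answer: 940

Derivation:
r29=11101 pc4: +16 =16
r30=11110 pc4: +16 =32
r31=11111 pc5: +32 =64
r32=100000 pc1: +2 =66
r33=100001 pc2: +4 =70
r34=100010 pc2: +4 =74
r35=100011 pc3: +8 =82
r36=100100 pc2: +4 =86
r37=100101 pc3: +8 =94
r38=100110 pc3: +8 =102
r39=100111 pc4: +16 =118
r40=101000 pc2: +4 =122
r41=101001 pc3: +8 =130
r42=101010 pc3: +8 =138
r43=101011 pc4: +16 =154
r44=101100 pc3: +8 =162
r45=101101 pc4: +16 =178
r46=101110 pc4: +16 =194
r47=101111 pc5: +32 =226
r48=110000 pc2: +4 =230
r49=110001 pc3: +8 =238
r50=110010 pc3: +8 =246
r51=110011 pc4: +16 =262
r52=110100 pc3: +8 =270
r53=110101 pc4: +16 =286
r54=110110 pc4: +16 =302
r55=110111 pc5: +32 =334
r56=111000 pc3: +8 =342
r57=111001 pc4: +16 =358
r58=111010 pc4: +16 =374
r59=111011 pc5: +32 =406
r60=111100 pc4: +16 =422
r61=111101 pc5: +32 =454
r62=111110 pc5: +32 =486
r63=111111 pc6: +64 =550
r64=1000000 pc1: +2 =552
r65=1000001 pc2: +4 =556
r66=1000010 pc2: +4 =560
r67=1000011 pc3: +8 =568
r68=1000100 pc2: +4 =572
r69=1000101 pc3: +8 =580
r70=1000110 pc3: +8 =588
r71=1000111 pc4: +16 =604
r72=1001000 pc2: +4 =608
r73=1001001 pc3: +8 =616
r74=1001010 pc3: +8 =624
r75=1001011 pc4: +16 =640
r76=1001100 pc3: +8 =648
r77=1001101 pc4: +16 =664
r78=1001110 pc4: +16 =680
r79=1001111 pc5: +32 =712
r80=1010000 pc2: +4 =716
r81=1010001 pc3: +8 =724
r82=1010010 pc3: +8 =732
r83=1010011 pc4: +16 =748
r84=1010100 pc3: +8 =756
r85=1010101 pc4: +16 =772
r86=1010110 pc4: +16 =788
r87=1010111 pc5: +32 =820
r88=1011000 pc3: +8 =828
r89=1011001 pc4: +16 =844
r90=1011010 pc4: +16 =860
r91=1011011 pc5: +32 =892
r92=1011100 pc4: +16 =908
r93=1011101 pc5: +32 =940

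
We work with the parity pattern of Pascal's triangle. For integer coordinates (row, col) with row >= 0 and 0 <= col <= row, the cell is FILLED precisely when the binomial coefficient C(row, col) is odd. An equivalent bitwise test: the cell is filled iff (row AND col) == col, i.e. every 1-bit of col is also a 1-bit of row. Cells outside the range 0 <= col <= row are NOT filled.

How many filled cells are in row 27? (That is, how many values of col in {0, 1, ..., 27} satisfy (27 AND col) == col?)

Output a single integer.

Answer: 16

Derivation:
27 in binary = 11011
popcount(27) = number of 1-bits in 11011 = 4
A col c satisfies (27 AND c) == c iff every set bit of c is also set in 27; each of the 4 set bits of 27 can independently be on or off in c.
count = 2^4 = 16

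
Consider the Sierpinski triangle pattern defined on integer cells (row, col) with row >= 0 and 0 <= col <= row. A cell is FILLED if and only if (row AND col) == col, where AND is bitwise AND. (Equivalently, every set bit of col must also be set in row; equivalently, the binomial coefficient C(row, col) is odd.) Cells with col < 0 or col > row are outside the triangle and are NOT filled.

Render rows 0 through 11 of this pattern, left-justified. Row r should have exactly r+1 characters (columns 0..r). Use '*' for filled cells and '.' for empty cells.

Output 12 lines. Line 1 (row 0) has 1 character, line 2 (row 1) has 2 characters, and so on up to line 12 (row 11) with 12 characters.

r0=0: *
r1=1: **
r2=10: *.*
r3=11: ****
r4=100: *...*
r5=101: **..**
r6=110: *.*.*.*
r7=111: ********
r8=1000: *.......*
r9=1001: **......**
r10=1010: *.*.....*.*
r11=1011: ****....****

Answer: *
**
*.*
****
*...*
**..**
*.*.*.*
********
*.......*
**......**
*.*.....*.*
****....****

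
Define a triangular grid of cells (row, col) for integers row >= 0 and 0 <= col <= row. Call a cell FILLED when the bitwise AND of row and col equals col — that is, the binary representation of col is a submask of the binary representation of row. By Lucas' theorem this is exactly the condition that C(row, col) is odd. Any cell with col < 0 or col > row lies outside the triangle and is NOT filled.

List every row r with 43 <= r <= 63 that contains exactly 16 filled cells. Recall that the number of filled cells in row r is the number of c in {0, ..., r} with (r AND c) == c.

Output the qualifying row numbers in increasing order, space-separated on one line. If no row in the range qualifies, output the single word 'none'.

Answer: 43 45 46 51 53 54 57 58 60

Derivation:
Row r has 2^popcount(r) filled cells, so we need popcount(r) = log2(16) = 4.
Scan r = 43..63 and keep those with exactly 4 one-bits:
r=43=101011 popcount=4 -> KEEP
r=44=101100 popcount=3 -> skip
r=45=101101 popcount=4 -> KEEP
r=46=101110 popcount=4 -> KEEP
r=47=101111 popcount=5 -> skip
r=48=110000 popcount=2 -> skip
r=49=110001 popcount=3 -> skip
r=50=110010 popcount=3 -> skip
r=51=110011 popcount=4 -> KEEP
r=52=110100 popcount=3 -> skip
r=53=110101 popcount=4 -> KEEP
r=54=110110 popcount=4 -> KEEP
r=55=110111 popcount=5 -> skip
r=56=111000 popcount=3 -> skip
r=57=111001 popcount=4 -> KEEP
r=58=111010 popcount=4 -> KEEP
r=59=111011 popcount=5 -> skip
r=60=111100 popcount=4 -> KEEP
r=61=111101 popcount=5 -> skip
r=62=111110 popcount=5 -> skip
r=63=111111 popcount=6 -> skip
Kept rows: 43 45 46 51 53 54 57 58 60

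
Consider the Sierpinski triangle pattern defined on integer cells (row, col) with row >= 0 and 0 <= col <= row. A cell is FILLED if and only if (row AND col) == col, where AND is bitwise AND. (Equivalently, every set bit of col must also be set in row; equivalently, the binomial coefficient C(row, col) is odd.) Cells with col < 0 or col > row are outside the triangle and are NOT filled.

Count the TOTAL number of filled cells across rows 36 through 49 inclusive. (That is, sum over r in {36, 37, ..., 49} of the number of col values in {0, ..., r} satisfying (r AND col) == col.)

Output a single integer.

Answer: 156

Derivation:
r36=100100 pc2: +4 =4
r37=100101 pc3: +8 =12
r38=100110 pc3: +8 =20
r39=100111 pc4: +16 =36
r40=101000 pc2: +4 =40
r41=101001 pc3: +8 =48
r42=101010 pc3: +8 =56
r43=101011 pc4: +16 =72
r44=101100 pc3: +8 =80
r45=101101 pc4: +16 =96
r46=101110 pc4: +16 =112
r47=101111 pc5: +32 =144
r48=110000 pc2: +4 =148
r49=110001 pc3: +8 =156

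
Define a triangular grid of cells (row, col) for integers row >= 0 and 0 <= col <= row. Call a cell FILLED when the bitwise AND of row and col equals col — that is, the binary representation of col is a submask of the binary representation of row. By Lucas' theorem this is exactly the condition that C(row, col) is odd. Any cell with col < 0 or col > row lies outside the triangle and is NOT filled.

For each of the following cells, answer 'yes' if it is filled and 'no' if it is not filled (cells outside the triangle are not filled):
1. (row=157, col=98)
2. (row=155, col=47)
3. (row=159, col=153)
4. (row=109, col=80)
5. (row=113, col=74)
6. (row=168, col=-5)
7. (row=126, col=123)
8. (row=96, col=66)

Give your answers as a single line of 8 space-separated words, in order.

Answer: no no yes no no no no no

Derivation:
(157,98): row=0b10011101, col=0b1100010, row AND col = 0b0 = 0; 0 != 98 -> empty
(155,47): row=0b10011011, col=0b101111, row AND col = 0b1011 = 11; 11 != 47 -> empty
(159,153): row=0b10011111, col=0b10011001, row AND col = 0b10011001 = 153; 153 == 153 -> filled
(109,80): row=0b1101101, col=0b1010000, row AND col = 0b1000000 = 64; 64 != 80 -> empty
(113,74): row=0b1110001, col=0b1001010, row AND col = 0b1000000 = 64; 64 != 74 -> empty
(168,-5): col outside [0, 168] -> not filled
(126,123): row=0b1111110, col=0b1111011, row AND col = 0b1111010 = 122; 122 != 123 -> empty
(96,66): row=0b1100000, col=0b1000010, row AND col = 0b1000000 = 64; 64 != 66 -> empty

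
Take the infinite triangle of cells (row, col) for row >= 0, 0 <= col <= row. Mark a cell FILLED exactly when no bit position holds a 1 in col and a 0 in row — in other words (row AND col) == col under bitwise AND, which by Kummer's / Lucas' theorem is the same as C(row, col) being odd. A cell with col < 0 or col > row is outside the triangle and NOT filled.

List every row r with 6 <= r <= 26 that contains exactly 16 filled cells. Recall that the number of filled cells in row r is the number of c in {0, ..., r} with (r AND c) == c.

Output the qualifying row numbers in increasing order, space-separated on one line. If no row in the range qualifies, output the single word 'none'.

Answer: 15 23

Derivation:
Row r has 2^popcount(r) filled cells, so we need popcount(r) = log2(16) = 4.
Scan r = 6..26 and keep those with exactly 4 one-bits:
r=6=110 popcount=2 -> skip
r=7=111 popcount=3 -> skip
r=8=1000 popcount=1 -> skip
r=9=1001 popcount=2 -> skip
r=10=1010 popcount=2 -> skip
r=11=1011 popcount=3 -> skip
r=12=1100 popcount=2 -> skip
r=13=1101 popcount=3 -> skip
r=14=1110 popcount=3 -> skip
r=15=1111 popcount=4 -> KEEP
r=16=10000 popcount=1 -> skip
r=17=10001 popcount=2 -> skip
r=18=10010 popcount=2 -> skip
r=19=10011 popcount=3 -> skip
r=20=10100 popcount=2 -> skip
r=21=10101 popcount=3 -> skip
r=22=10110 popcount=3 -> skip
r=23=10111 popcount=4 -> KEEP
r=24=11000 popcount=2 -> skip
r=25=11001 popcount=3 -> skip
r=26=11010 popcount=3 -> skip
Kept rows: 15 23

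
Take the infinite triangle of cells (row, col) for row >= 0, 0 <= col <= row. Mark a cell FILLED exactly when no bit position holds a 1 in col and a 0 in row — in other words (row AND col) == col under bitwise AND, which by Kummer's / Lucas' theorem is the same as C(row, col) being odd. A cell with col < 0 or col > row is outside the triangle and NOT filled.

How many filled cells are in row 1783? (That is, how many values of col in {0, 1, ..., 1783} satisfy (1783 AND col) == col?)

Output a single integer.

Answer: 512

Derivation:
1783 in binary = 11011110111
popcount(1783) = number of 1-bits in 11011110111 = 9
A col c satisfies (1783 AND c) == c iff every set bit of c is also set in 1783; each of the 9 set bits of 1783 can independently be on or off in c.
count = 2^9 = 512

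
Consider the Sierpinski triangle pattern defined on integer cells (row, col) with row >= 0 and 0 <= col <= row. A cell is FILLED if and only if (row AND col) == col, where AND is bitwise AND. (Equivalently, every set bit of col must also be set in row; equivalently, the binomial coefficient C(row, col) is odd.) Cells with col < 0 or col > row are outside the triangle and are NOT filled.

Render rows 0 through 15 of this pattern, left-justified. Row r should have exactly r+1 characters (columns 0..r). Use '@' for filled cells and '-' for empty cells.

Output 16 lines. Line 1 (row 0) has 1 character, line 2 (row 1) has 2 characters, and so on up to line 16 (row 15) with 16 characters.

Answer: @
@@
@-@
@@@@
@---@
@@--@@
@-@-@-@
@@@@@@@@
@-------@
@@------@@
@-@-----@-@
@@@@----@@@@
@---@---@---@
@@--@@--@@--@@
@-@-@-@-@-@-@-@
@@@@@@@@@@@@@@@@

Derivation:
r0=0: @
r1=1: @@
r2=10: @-@
r3=11: @@@@
r4=100: @---@
r5=101: @@--@@
r6=110: @-@-@-@
r7=111: @@@@@@@@
r8=1000: @-------@
r9=1001: @@------@@
r10=1010: @-@-----@-@
r11=1011: @@@@----@@@@
r12=1100: @---@---@---@
r13=1101: @@--@@--@@--@@
r14=1110: @-@-@-@-@-@-@-@
r15=1111: @@@@@@@@@@@@@@@@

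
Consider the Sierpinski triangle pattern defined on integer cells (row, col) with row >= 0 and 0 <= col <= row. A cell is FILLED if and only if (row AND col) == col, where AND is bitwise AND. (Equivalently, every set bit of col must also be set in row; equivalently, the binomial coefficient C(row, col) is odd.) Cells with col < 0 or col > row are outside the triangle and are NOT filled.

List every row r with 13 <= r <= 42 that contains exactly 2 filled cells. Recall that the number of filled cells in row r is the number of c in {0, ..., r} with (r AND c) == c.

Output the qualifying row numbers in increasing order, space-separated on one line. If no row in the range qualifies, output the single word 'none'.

Row r has 2^popcount(r) filled cells, so we need popcount(r) = log2(2) = 1.
Scan r = 13..42 and keep those with exactly 1 one-bits:
r=13=1101 popcount=3 -> skip
r=14=1110 popcount=3 -> skip
r=15=1111 popcount=4 -> skip
r=16=10000 popcount=1 -> KEEP
r=17=10001 popcount=2 -> skip
r=18=10010 popcount=2 -> skip
r=19=10011 popcount=3 -> skip
r=20=10100 popcount=2 -> skip
r=21=10101 popcount=3 -> skip
r=22=10110 popcount=3 -> skip
r=23=10111 popcount=4 -> skip
r=24=11000 popcount=2 -> skip
r=25=11001 popcount=3 -> skip
r=26=11010 popcount=3 -> skip
r=27=11011 popcount=4 -> skip
r=28=11100 popcount=3 -> skip
r=29=11101 popcount=4 -> skip
r=30=11110 popcount=4 -> skip
r=31=11111 popcount=5 -> skip
r=32=100000 popcount=1 -> KEEP
r=33=100001 popcount=2 -> skip
r=34=100010 popcount=2 -> skip
r=35=100011 popcount=3 -> skip
r=36=100100 popcount=2 -> skip
r=37=100101 popcount=3 -> skip
r=38=100110 popcount=3 -> skip
r=39=100111 popcount=4 -> skip
r=40=101000 popcount=2 -> skip
r=41=101001 popcount=3 -> skip
r=42=101010 popcount=3 -> skip
Kept rows: 16 32

Answer: 16 32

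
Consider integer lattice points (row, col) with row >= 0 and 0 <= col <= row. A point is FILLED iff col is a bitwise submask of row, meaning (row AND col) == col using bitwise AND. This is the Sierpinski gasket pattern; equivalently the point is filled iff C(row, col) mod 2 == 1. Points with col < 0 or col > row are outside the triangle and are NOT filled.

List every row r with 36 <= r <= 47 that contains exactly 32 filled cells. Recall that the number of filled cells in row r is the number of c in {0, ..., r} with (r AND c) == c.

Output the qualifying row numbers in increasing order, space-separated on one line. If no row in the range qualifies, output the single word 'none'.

Answer: 47

Derivation:
Row r has 2^popcount(r) filled cells, so we need popcount(r) = log2(32) = 5.
Scan r = 36..47 and keep those with exactly 5 one-bits:
r=36=100100 popcount=2 -> skip
r=37=100101 popcount=3 -> skip
r=38=100110 popcount=3 -> skip
r=39=100111 popcount=4 -> skip
r=40=101000 popcount=2 -> skip
r=41=101001 popcount=3 -> skip
r=42=101010 popcount=3 -> skip
r=43=101011 popcount=4 -> skip
r=44=101100 popcount=3 -> skip
r=45=101101 popcount=4 -> skip
r=46=101110 popcount=4 -> skip
r=47=101111 popcount=5 -> KEEP
Kept rows: 47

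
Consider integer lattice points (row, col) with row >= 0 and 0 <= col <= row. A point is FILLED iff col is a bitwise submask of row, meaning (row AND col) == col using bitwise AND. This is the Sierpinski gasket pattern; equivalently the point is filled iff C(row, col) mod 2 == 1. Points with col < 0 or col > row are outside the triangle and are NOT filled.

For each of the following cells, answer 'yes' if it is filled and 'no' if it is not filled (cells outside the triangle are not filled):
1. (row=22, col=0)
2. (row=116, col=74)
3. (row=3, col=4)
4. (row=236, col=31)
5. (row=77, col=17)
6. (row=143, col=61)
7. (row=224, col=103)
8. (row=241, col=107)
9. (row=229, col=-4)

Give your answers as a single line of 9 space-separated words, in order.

Answer: yes no no no no no no no no

Derivation:
(22,0): row=0b10110, col=0b0, row AND col = 0b0 = 0; 0 == 0 -> filled
(116,74): row=0b1110100, col=0b1001010, row AND col = 0b1000000 = 64; 64 != 74 -> empty
(3,4): col outside [0, 3] -> not filled
(236,31): row=0b11101100, col=0b11111, row AND col = 0b1100 = 12; 12 != 31 -> empty
(77,17): row=0b1001101, col=0b10001, row AND col = 0b1 = 1; 1 != 17 -> empty
(143,61): row=0b10001111, col=0b111101, row AND col = 0b1101 = 13; 13 != 61 -> empty
(224,103): row=0b11100000, col=0b1100111, row AND col = 0b1100000 = 96; 96 != 103 -> empty
(241,107): row=0b11110001, col=0b1101011, row AND col = 0b1100001 = 97; 97 != 107 -> empty
(229,-4): col outside [0, 229] -> not filled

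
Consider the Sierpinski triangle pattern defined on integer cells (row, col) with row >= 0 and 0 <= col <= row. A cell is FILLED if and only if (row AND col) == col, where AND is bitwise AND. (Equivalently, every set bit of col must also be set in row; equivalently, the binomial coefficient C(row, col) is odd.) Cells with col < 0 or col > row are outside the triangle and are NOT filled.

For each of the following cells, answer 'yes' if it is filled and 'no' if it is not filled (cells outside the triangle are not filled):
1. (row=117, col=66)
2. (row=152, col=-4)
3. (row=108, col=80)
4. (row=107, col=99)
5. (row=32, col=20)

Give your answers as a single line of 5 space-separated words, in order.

(117,66): row=0b1110101, col=0b1000010, row AND col = 0b1000000 = 64; 64 != 66 -> empty
(152,-4): col outside [0, 152] -> not filled
(108,80): row=0b1101100, col=0b1010000, row AND col = 0b1000000 = 64; 64 != 80 -> empty
(107,99): row=0b1101011, col=0b1100011, row AND col = 0b1100011 = 99; 99 == 99 -> filled
(32,20): row=0b100000, col=0b10100, row AND col = 0b0 = 0; 0 != 20 -> empty

Answer: no no no yes no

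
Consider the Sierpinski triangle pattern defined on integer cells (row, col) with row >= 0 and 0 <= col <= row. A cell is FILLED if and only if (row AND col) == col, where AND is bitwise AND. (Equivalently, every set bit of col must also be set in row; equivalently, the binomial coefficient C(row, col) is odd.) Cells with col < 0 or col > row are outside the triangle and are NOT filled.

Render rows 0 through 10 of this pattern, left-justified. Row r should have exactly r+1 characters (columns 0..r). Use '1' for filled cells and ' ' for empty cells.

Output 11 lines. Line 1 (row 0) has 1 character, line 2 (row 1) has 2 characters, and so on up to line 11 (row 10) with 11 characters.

r0=0: 1
r1=1: 11
r2=10: 1 1
r3=11: 1111
r4=100: 1   1
r5=101: 11  11
r6=110: 1 1 1 1
r7=111: 11111111
r8=1000: 1       1
r9=1001: 11      11
r10=1010: 1 1     1 1

Answer: 1
11
1 1
1111
1   1
11  11
1 1 1 1
11111111
1       1
11      11
1 1     1 1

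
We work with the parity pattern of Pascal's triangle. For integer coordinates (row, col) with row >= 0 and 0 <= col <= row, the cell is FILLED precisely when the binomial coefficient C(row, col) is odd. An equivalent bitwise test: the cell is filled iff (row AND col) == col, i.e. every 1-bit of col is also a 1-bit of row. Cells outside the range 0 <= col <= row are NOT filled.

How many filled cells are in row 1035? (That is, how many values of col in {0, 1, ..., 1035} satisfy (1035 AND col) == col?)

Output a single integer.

Answer: 16

Derivation:
1035 in binary = 10000001011
popcount(1035) = number of 1-bits in 10000001011 = 4
A col c satisfies (1035 AND c) == c iff every set bit of c is also set in 1035; each of the 4 set bits of 1035 can independently be on or off in c.
count = 2^4 = 16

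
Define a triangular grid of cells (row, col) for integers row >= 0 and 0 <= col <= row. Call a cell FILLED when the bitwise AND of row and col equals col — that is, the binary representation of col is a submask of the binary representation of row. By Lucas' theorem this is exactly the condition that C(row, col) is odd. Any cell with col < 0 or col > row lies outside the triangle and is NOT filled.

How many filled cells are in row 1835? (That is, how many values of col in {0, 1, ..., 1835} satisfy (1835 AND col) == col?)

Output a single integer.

Answer: 128

Derivation:
1835 in binary = 11100101011
popcount(1835) = number of 1-bits in 11100101011 = 7
A col c satisfies (1835 AND c) == c iff every set bit of c is also set in 1835; each of the 7 set bits of 1835 can independently be on or off in c.
count = 2^7 = 128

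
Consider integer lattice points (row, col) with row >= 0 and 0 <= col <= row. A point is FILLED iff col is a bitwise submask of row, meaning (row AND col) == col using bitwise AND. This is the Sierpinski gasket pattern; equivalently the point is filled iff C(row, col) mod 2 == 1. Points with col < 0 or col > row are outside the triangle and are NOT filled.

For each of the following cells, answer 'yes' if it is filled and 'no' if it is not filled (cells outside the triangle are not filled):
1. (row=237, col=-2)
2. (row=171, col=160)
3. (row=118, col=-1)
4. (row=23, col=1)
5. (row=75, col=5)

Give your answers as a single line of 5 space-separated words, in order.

(237,-2): col outside [0, 237] -> not filled
(171,160): row=0b10101011, col=0b10100000, row AND col = 0b10100000 = 160; 160 == 160 -> filled
(118,-1): col outside [0, 118] -> not filled
(23,1): row=0b10111, col=0b1, row AND col = 0b1 = 1; 1 == 1 -> filled
(75,5): row=0b1001011, col=0b101, row AND col = 0b1 = 1; 1 != 5 -> empty

Answer: no yes no yes no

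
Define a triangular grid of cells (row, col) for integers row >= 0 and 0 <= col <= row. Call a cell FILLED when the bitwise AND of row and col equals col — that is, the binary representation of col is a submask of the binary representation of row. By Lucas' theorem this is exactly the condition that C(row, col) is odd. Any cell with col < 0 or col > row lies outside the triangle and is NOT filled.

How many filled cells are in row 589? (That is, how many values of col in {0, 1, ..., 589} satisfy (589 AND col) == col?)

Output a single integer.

Answer: 32

Derivation:
589 in binary = 1001001101
popcount(589) = number of 1-bits in 1001001101 = 5
A col c satisfies (589 AND c) == c iff every set bit of c is also set in 589; each of the 5 set bits of 589 can independently be on or off in c.
count = 2^5 = 32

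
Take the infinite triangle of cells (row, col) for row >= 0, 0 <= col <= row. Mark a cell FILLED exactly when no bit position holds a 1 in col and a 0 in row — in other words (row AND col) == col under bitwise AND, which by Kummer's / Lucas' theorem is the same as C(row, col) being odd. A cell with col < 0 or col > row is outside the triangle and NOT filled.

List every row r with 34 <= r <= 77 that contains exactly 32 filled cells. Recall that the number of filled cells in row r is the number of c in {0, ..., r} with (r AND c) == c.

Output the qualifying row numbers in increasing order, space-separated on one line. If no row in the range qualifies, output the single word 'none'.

Answer: 47 55 59 61 62

Derivation:
Row r has 2^popcount(r) filled cells, so we need popcount(r) = log2(32) = 5.
Scan r = 34..77 and keep those with exactly 5 one-bits:
r=34=100010 popcount=2 -> skip
r=35=100011 popcount=3 -> skip
r=36=100100 popcount=2 -> skip
r=37=100101 popcount=3 -> skip
r=38=100110 popcount=3 -> skip
r=39=100111 popcount=4 -> skip
r=40=101000 popcount=2 -> skip
r=41=101001 popcount=3 -> skip
r=42=101010 popcount=3 -> skip
r=43=101011 popcount=4 -> skip
r=44=101100 popcount=3 -> skip
r=45=101101 popcount=4 -> skip
r=46=101110 popcount=4 -> skip
r=47=101111 popcount=5 -> KEEP
r=48=110000 popcount=2 -> skip
r=49=110001 popcount=3 -> skip
r=50=110010 popcount=3 -> skip
r=51=110011 popcount=4 -> skip
r=52=110100 popcount=3 -> skip
r=53=110101 popcount=4 -> skip
r=54=110110 popcount=4 -> skip
r=55=110111 popcount=5 -> KEEP
r=56=111000 popcount=3 -> skip
r=57=111001 popcount=4 -> skip
r=58=111010 popcount=4 -> skip
r=59=111011 popcount=5 -> KEEP
r=60=111100 popcount=4 -> skip
r=61=111101 popcount=5 -> KEEP
r=62=111110 popcount=5 -> KEEP
r=63=111111 popcount=6 -> skip
r=64=1000000 popcount=1 -> skip
r=65=1000001 popcount=2 -> skip
r=66=1000010 popcount=2 -> skip
r=67=1000011 popcount=3 -> skip
r=68=1000100 popcount=2 -> skip
r=69=1000101 popcount=3 -> skip
r=70=1000110 popcount=3 -> skip
r=71=1000111 popcount=4 -> skip
r=72=1001000 popcount=2 -> skip
r=73=1001001 popcount=3 -> skip
r=74=1001010 popcount=3 -> skip
r=75=1001011 popcount=4 -> skip
r=76=1001100 popcount=3 -> skip
r=77=1001101 popcount=4 -> skip
Kept rows: 47 55 59 61 62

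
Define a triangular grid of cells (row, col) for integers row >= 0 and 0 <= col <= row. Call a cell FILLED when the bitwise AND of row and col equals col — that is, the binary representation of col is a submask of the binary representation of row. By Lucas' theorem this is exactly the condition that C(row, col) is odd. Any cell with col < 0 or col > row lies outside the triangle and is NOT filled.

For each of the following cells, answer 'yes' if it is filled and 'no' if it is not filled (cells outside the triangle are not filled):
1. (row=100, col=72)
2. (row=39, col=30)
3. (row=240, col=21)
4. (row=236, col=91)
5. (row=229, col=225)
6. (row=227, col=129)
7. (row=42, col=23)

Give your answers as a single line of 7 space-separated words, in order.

Answer: no no no no yes yes no

Derivation:
(100,72): row=0b1100100, col=0b1001000, row AND col = 0b1000000 = 64; 64 != 72 -> empty
(39,30): row=0b100111, col=0b11110, row AND col = 0b110 = 6; 6 != 30 -> empty
(240,21): row=0b11110000, col=0b10101, row AND col = 0b10000 = 16; 16 != 21 -> empty
(236,91): row=0b11101100, col=0b1011011, row AND col = 0b1001000 = 72; 72 != 91 -> empty
(229,225): row=0b11100101, col=0b11100001, row AND col = 0b11100001 = 225; 225 == 225 -> filled
(227,129): row=0b11100011, col=0b10000001, row AND col = 0b10000001 = 129; 129 == 129 -> filled
(42,23): row=0b101010, col=0b10111, row AND col = 0b10 = 2; 2 != 23 -> empty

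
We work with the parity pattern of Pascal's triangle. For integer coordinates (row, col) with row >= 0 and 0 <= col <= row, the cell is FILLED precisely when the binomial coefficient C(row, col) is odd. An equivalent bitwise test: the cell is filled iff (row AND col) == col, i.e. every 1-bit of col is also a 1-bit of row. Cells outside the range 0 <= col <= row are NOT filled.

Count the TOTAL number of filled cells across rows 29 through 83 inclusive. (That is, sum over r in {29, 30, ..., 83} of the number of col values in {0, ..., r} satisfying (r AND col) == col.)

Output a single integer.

r29=11101 pc4: +16 =16
r30=11110 pc4: +16 =32
r31=11111 pc5: +32 =64
r32=100000 pc1: +2 =66
r33=100001 pc2: +4 =70
r34=100010 pc2: +4 =74
r35=100011 pc3: +8 =82
r36=100100 pc2: +4 =86
r37=100101 pc3: +8 =94
r38=100110 pc3: +8 =102
r39=100111 pc4: +16 =118
r40=101000 pc2: +4 =122
r41=101001 pc3: +8 =130
r42=101010 pc3: +8 =138
r43=101011 pc4: +16 =154
r44=101100 pc3: +8 =162
r45=101101 pc4: +16 =178
r46=101110 pc4: +16 =194
r47=101111 pc5: +32 =226
r48=110000 pc2: +4 =230
r49=110001 pc3: +8 =238
r50=110010 pc3: +8 =246
r51=110011 pc4: +16 =262
r52=110100 pc3: +8 =270
r53=110101 pc4: +16 =286
r54=110110 pc4: +16 =302
r55=110111 pc5: +32 =334
r56=111000 pc3: +8 =342
r57=111001 pc4: +16 =358
r58=111010 pc4: +16 =374
r59=111011 pc5: +32 =406
r60=111100 pc4: +16 =422
r61=111101 pc5: +32 =454
r62=111110 pc5: +32 =486
r63=111111 pc6: +64 =550
r64=1000000 pc1: +2 =552
r65=1000001 pc2: +4 =556
r66=1000010 pc2: +4 =560
r67=1000011 pc3: +8 =568
r68=1000100 pc2: +4 =572
r69=1000101 pc3: +8 =580
r70=1000110 pc3: +8 =588
r71=1000111 pc4: +16 =604
r72=1001000 pc2: +4 =608
r73=1001001 pc3: +8 =616
r74=1001010 pc3: +8 =624
r75=1001011 pc4: +16 =640
r76=1001100 pc3: +8 =648
r77=1001101 pc4: +16 =664
r78=1001110 pc4: +16 =680
r79=1001111 pc5: +32 =712
r80=1010000 pc2: +4 =716
r81=1010001 pc3: +8 =724
r82=1010010 pc3: +8 =732
r83=1010011 pc4: +16 =748

Answer: 748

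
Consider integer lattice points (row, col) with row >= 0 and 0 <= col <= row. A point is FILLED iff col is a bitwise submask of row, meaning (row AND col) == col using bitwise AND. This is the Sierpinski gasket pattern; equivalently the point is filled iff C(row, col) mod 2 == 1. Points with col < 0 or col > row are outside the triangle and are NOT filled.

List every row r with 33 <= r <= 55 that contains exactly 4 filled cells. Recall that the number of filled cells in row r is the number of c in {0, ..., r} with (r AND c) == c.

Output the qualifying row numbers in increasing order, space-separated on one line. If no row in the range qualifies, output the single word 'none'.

Row r has 2^popcount(r) filled cells, so we need popcount(r) = log2(4) = 2.
Scan r = 33..55 and keep those with exactly 2 one-bits:
r=33=100001 popcount=2 -> KEEP
r=34=100010 popcount=2 -> KEEP
r=35=100011 popcount=3 -> skip
r=36=100100 popcount=2 -> KEEP
r=37=100101 popcount=3 -> skip
r=38=100110 popcount=3 -> skip
r=39=100111 popcount=4 -> skip
r=40=101000 popcount=2 -> KEEP
r=41=101001 popcount=3 -> skip
r=42=101010 popcount=3 -> skip
r=43=101011 popcount=4 -> skip
r=44=101100 popcount=3 -> skip
r=45=101101 popcount=4 -> skip
r=46=101110 popcount=4 -> skip
r=47=101111 popcount=5 -> skip
r=48=110000 popcount=2 -> KEEP
r=49=110001 popcount=3 -> skip
r=50=110010 popcount=3 -> skip
r=51=110011 popcount=4 -> skip
r=52=110100 popcount=3 -> skip
r=53=110101 popcount=4 -> skip
r=54=110110 popcount=4 -> skip
r=55=110111 popcount=5 -> skip
Kept rows: 33 34 36 40 48

Answer: 33 34 36 40 48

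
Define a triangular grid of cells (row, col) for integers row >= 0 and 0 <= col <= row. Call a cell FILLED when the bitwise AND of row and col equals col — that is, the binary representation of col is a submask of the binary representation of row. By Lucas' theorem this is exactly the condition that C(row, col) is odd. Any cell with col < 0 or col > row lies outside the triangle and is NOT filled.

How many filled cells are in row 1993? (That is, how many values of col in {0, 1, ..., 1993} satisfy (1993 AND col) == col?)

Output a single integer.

1993 in binary = 11111001001
popcount(1993) = number of 1-bits in 11111001001 = 7
A col c satisfies (1993 AND c) == c iff every set bit of c is also set in 1993; each of the 7 set bits of 1993 can independently be on or off in c.
count = 2^7 = 128

Answer: 128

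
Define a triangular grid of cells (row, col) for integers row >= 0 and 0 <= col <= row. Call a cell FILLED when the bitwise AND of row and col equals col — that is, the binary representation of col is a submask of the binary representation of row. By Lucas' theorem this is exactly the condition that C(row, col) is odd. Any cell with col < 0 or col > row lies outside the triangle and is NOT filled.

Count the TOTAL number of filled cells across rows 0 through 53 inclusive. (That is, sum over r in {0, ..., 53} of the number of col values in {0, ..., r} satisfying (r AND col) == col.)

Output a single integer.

r0=0 pc0: +1 =1
r1=1 pc1: +2 =3
r2=10 pc1: +2 =5
r3=11 pc2: +4 =9
r4=100 pc1: +2 =11
r5=101 pc2: +4 =15
r6=110 pc2: +4 =19
r7=111 pc3: +8 =27
r8=1000 pc1: +2 =29
r9=1001 pc2: +4 =33
r10=1010 pc2: +4 =37
r11=1011 pc3: +8 =45
r12=1100 pc2: +4 =49
r13=1101 pc3: +8 =57
r14=1110 pc3: +8 =65
r15=1111 pc4: +16 =81
r16=10000 pc1: +2 =83
r17=10001 pc2: +4 =87
r18=10010 pc2: +4 =91
r19=10011 pc3: +8 =99
r20=10100 pc2: +4 =103
r21=10101 pc3: +8 =111
r22=10110 pc3: +8 =119
r23=10111 pc4: +16 =135
r24=11000 pc2: +4 =139
r25=11001 pc3: +8 =147
r26=11010 pc3: +8 =155
r27=11011 pc4: +16 =171
r28=11100 pc3: +8 =179
r29=11101 pc4: +16 =195
r30=11110 pc4: +16 =211
r31=11111 pc5: +32 =243
r32=100000 pc1: +2 =245
r33=100001 pc2: +4 =249
r34=100010 pc2: +4 =253
r35=100011 pc3: +8 =261
r36=100100 pc2: +4 =265
r37=100101 pc3: +8 =273
r38=100110 pc3: +8 =281
r39=100111 pc4: +16 =297
r40=101000 pc2: +4 =301
r41=101001 pc3: +8 =309
r42=101010 pc3: +8 =317
r43=101011 pc4: +16 =333
r44=101100 pc3: +8 =341
r45=101101 pc4: +16 =357
r46=101110 pc4: +16 =373
r47=101111 pc5: +32 =405
r48=110000 pc2: +4 =409
r49=110001 pc3: +8 =417
r50=110010 pc3: +8 =425
r51=110011 pc4: +16 =441
r52=110100 pc3: +8 =449
r53=110101 pc4: +16 =465

Answer: 465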